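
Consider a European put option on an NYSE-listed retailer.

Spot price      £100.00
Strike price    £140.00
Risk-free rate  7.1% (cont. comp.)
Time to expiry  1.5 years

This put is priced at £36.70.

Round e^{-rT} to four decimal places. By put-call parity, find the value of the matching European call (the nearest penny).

e^(−rT) = e^(−0.071·1.5) = 0.8990
Put-call parity: C − P = S − K·e^(−rT) = 100 − 140·0.8990 = 100 − 125.8600 = -25.8600
C = P + (C − P) = 36.70 + (-25.8600) = 10.8400

£10.84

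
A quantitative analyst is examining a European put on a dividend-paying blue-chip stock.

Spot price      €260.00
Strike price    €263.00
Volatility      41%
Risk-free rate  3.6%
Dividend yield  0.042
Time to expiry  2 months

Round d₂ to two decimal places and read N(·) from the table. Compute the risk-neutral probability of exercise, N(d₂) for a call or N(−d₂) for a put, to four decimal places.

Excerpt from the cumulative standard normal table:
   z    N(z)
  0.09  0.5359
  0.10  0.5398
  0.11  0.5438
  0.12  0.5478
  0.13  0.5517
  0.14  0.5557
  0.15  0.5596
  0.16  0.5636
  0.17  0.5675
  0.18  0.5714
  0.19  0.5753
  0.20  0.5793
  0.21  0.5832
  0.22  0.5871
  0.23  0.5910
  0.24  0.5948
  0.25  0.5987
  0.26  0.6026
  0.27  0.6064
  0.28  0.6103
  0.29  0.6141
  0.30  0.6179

σ√T = 0.41 × 0.4082 = 0.1674
ln(S/K) + (r − q + σ²/2)T = ln(260/263) + (0.036 − 0.042 + 0.41²/2)·0.1667 = -0.0115 + 0.0130 = 0.0015
d₁ = 0.0015 / 0.1674 = 0.0092 → 0.01
d₂ = d₁ − σ√T = 0.0092 − 0.1674 = -0.1582 → -0.16
Pr(exercise) under Q = N(−d₂) = N(0.16) = 0.5636

0.5636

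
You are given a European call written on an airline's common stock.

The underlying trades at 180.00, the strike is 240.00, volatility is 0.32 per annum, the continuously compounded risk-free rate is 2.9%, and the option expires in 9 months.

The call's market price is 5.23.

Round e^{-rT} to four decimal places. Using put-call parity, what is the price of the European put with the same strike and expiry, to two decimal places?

e^(−rT) = e^(−0.029·0.75) = 0.9785
Put-call parity: C − P = S − K·e^(−rT) = 180 − 240·0.9785 = 180 − 234.8400 = -54.8400
P = C − (C − P) = 5.23 − (-54.8400) = 60.0700

60.07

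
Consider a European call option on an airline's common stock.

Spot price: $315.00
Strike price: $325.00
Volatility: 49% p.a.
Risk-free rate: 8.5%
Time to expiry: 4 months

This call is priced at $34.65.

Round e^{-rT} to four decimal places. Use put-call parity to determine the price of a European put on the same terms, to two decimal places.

e^(−rT) = e^(−0.085·0.3333) = 0.9721
Put-call parity: C − P = S − K·e^(−rT) = 315 − 325·0.9721 = 315 − 315.9325 = -0.9325
P = C − (C − P) = 34.65 − (-0.9325) = 35.5825

$35.58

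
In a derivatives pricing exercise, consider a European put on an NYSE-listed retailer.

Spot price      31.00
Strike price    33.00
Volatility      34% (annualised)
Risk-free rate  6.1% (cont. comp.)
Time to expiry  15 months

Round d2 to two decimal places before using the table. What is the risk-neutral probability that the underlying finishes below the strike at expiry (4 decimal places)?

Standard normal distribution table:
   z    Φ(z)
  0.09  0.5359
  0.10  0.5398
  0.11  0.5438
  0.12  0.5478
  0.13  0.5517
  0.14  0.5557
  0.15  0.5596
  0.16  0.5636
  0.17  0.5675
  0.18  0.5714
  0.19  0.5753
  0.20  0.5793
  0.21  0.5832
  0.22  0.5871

0.5596

σ√T = 0.34·√1.25 = 0.3801
d₁ = [ln(31/33) + (0.061 + 0.34²/2)·1.25] / 0.3801 = [-0.0625 + 0.1485] / 0.3801 = 0.2262 which rounds to 0.23
d₂ = d₁ − σ√T = 0.2262 − 0.3801 = -0.1539 which rounds to -0.15
Pr(exercise) under Q = N(−d₂) = N(0.15) = 0.5596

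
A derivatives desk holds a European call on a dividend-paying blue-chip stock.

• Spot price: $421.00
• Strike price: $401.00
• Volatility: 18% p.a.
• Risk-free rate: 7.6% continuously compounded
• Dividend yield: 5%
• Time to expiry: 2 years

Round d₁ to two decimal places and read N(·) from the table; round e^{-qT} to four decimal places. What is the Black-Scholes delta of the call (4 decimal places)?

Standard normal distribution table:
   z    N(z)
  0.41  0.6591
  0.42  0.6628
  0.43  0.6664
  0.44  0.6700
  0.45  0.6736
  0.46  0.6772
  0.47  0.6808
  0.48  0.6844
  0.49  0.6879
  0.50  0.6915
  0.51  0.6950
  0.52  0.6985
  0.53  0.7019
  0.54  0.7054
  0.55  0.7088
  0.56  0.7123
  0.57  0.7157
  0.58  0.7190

0.6320

T = 2;  σ√T = 0.2546
d₁ = [ln(421/401) + (0.076 − 0.05 + 0.18²/2)·2] / 0.2546 = [0.0487 + 0.0844] / 0.2546 = 0.5228 → 0.52
N(d₁) = N(0.52) = 0.6985
Δ_call = e^(−qT)·N(d₁) = 0.9048·0.6985 = 0.6320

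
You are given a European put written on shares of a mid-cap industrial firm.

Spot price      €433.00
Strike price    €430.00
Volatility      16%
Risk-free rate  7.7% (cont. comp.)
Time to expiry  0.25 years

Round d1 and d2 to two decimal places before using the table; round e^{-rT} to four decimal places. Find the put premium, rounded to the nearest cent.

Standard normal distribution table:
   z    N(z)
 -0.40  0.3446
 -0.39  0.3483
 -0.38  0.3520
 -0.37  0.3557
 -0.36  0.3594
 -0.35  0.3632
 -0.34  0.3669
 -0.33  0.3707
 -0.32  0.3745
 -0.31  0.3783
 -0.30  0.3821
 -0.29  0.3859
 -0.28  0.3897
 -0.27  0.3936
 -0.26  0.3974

σ√T = 0.16 × 0.5000 = 0.0800
d₁ = [ln(433/430) + (0.077 + ½·0.16²)·0.25] / (σ√T) = (0.0070 + 0.0225) / 0.0800 = 0.3675 ≈ 0.37
d₂ = 0.3675 − 0.0800 = 0.2875 ≈ 0.29
exp(−rT) = exp(−0.077·0.25) = 0.9809
N(−d₂) = N(-0.29) = 0.3859;  N(−d₁) = N(-0.37) = 0.3557
P = 430·0.9809·0.3859 − 433·0.3557 = 162.7676 − 154.0181 = 8.7495

€8.75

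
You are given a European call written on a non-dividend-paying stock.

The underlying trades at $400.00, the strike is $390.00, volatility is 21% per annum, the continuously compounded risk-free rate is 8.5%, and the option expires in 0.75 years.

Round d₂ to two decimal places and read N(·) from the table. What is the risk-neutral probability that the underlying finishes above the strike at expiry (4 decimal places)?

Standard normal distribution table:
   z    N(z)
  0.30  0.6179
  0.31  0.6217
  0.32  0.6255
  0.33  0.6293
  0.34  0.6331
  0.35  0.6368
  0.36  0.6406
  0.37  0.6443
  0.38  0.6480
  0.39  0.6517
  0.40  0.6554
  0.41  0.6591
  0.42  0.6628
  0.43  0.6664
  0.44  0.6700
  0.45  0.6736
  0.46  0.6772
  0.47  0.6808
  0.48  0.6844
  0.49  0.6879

σ√T = 0.21 × 0.8660 = 0.1819
ln(S/K) + (r + σ²/2)T = ln(400/390) + (0.085 + 0.21²/2)·0.75 = 0.0253 + 0.0803 = 0.1056
d₁ = 0.1056 / 0.1819 = 0.5807 ≈ 0.58
d₂ = d₁ − σ√T = 0.5807 − 0.1819 = 0.3988 ≈ 0.40
Pr(exercise) under Q = N(d₂) = 0.6554

0.6554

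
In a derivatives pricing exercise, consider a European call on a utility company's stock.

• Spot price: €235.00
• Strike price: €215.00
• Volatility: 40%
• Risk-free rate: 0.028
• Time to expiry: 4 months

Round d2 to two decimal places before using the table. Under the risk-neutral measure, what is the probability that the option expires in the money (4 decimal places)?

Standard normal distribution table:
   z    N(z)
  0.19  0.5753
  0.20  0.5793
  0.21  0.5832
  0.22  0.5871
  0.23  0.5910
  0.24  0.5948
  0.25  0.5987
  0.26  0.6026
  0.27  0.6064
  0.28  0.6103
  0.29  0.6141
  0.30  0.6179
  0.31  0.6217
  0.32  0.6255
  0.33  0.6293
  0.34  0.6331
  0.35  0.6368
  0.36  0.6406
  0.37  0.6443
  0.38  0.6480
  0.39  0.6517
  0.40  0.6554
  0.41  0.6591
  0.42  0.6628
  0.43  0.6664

0.6217

σ√T = 0.4·√0.3333 = 0.2309
d₁ = [ln(235/215) + (0.028 + 0.4²/2)·0.3333] / 0.2309 = [0.0889 + 0.0360] / 0.2309 = 0.5410 ≈ 0.54
d₂ = d₁ − σ√T = 0.5410 − 0.2309 = 0.3101 ≈ 0.31
Pr(exercise) under Q = N(d₂) = 0.6217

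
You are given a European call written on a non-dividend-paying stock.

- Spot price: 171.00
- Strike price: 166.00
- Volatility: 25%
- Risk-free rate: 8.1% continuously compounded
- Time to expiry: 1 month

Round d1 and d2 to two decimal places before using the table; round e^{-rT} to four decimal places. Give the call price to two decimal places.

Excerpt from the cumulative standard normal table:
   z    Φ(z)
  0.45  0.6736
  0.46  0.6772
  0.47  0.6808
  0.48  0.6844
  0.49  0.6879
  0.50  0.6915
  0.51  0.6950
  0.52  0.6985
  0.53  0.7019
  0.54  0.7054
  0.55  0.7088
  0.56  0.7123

σ√T = 0.25 × 0.2887 = 0.0722
ln(S/K) + (r + σ²/2)T = ln(171/166) + (0.081 + 0.25²/2)·0.08333 = 0.0297 + 0.0094 = 0.0390
d₁ = 0.0390 / 0.0722 = 0.5408 ≈ 0.54
d₂ = d₁ − σ√T = 0.5408 − 0.0722 = 0.4686 ≈ 0.47
e^(−rT) = e^(−0.081·0.08333) = 0.9933
N(d₁) = N(0.54) = 0.7054;  N(d₂) = N(0.47) = 0.6808
C = 171·0.7054 − 166·0.9933·0.6808 = 120.6234 − 112.2556 = 8.3678

8.37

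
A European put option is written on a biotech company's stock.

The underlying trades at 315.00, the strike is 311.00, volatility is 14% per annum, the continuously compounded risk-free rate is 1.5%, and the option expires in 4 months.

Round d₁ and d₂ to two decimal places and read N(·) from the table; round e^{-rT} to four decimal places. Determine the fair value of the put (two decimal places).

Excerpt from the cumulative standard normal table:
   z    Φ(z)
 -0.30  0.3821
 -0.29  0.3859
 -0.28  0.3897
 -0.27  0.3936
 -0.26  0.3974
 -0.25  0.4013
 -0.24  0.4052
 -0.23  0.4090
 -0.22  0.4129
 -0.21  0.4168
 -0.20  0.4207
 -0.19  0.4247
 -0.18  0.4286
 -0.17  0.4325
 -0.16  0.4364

7.45

σ√T = 0.14 × 0.5774 = 0.0808
d₁ = [ln(315/311) + (0.015 + 0.14²/2)·0.3333] / 0.0808 = [0.0128 + 0.0083] / 0.0808 = 0.2604 ≈ 0.26
d₂ = d₁ − σ√T = 0.2604 − 0.0808 = 0.1796 ≈ 0.18
e^(−rT) = e^(−0.015·0.3333) = 0.9950
N(−d₂) = N(-0.18) = 0.4286;  N(−d₁) = N(-0.26) = 0.3974
P = 311·0.9950·0.4286 − 315·0.3974 = 132.6281 − 125.1810 = 7.4471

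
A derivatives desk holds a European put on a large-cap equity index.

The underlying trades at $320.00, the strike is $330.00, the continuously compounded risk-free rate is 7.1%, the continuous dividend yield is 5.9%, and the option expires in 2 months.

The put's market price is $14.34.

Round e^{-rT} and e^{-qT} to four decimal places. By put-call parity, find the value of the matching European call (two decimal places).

$5.10

exp(−qT) = exp(−0.059·0.1667) = 0.9902;  exp(−rT) = exp(−0.071·0.1667) = 0.9882
Put-call parity: C − P = S·e^(−qT) − K·e^(−rT) = 320·0.9902 − 330·0.9882 = 316.8640 − 326.1060 = -9.2420
C = P + (C − P) = 14.34 + (-9.2420) = 5.0980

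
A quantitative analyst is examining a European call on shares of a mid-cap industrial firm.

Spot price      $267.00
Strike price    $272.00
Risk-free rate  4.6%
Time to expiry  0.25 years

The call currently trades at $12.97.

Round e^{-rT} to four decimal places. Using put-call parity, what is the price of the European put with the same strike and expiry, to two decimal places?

e^(−rT) = e^(−0.046·0.25) = 0.9886
Put-call parity: C − P = S − K·e^(−rT) = 267 − 272·0.9886 = 267 − 268.8992 = -1.8992
P = C − (C − P) = 12.97 − (-1.8992) = 14.8692

$14.87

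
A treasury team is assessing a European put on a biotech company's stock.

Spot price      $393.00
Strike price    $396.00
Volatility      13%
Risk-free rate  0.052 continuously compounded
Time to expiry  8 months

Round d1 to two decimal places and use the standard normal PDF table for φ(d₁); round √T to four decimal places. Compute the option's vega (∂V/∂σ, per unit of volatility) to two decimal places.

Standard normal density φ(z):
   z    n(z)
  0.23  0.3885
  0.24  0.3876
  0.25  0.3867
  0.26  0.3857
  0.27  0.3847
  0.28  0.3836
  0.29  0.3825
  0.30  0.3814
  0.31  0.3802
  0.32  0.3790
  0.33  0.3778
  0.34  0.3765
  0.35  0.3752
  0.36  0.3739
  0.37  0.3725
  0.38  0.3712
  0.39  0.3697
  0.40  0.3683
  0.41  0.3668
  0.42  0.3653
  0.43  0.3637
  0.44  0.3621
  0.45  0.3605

σ√T = 0.13 × 0.8165 = 0.1061
d₁ = [ln(393/396) + (0.052 + ½·0.13²)·0.6667] / (σ√T) = (-0.0076 + 0.0403) / 0.1061 = 0.3080 → 0.31
√T = √0.6667 = 0.8165
φ(d₁) = φ(0.31) = 0.3802
vega = S·φ(d₁)·√T = 393·0.3802·0.8165 = 122.0003
(The call has the same vega.)

122.00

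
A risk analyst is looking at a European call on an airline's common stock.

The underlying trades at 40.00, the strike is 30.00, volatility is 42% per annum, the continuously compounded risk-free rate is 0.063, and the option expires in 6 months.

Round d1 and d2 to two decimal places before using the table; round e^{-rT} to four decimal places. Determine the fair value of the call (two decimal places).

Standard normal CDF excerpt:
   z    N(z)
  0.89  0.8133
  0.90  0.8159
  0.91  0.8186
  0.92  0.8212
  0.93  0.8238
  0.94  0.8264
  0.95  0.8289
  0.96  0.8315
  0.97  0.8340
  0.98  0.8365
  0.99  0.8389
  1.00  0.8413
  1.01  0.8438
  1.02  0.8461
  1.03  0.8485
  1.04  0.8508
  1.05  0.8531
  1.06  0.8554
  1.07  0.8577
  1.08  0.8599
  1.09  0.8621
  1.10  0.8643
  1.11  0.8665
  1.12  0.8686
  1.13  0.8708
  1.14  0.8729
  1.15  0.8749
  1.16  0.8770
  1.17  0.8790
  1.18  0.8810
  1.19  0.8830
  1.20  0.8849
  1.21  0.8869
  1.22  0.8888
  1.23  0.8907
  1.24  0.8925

11.60

T = 0.5;  σ√T = 0.2970
d₁ = [ln(40/30) + (0.063 + 0.42²/2)·0.5] / 0.2970 = [0.2877 + 0.0756] / 0.2970 = 1.2232 → 1.22
d₂ = d₁ − σ√T = 1.2232 − 0.2970 = 0.9262 → 0.93
e^(−rT) = e^(−0.063·0.5) = 0.9690
C = 40·N(1.22) − 30·0.9690·N(0.93) = 40·0.8888 − 30·0.9690·0.8238 = 35.5520 − 23.9479 = 11.6041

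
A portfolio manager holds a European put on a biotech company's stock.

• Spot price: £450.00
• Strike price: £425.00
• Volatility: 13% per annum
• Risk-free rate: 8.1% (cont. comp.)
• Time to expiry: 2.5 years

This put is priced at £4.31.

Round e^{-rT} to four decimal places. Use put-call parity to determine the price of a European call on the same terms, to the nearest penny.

£107.21

e^(−rT) = e^(−0.081·2.5) = 0.8167
Put-call parity: C − P = S − K·e^(−rT) = 450 − 425·0.8167 = 450 − 347.0975 = 102.9025
C = P + (C − P) = 4.31 + (102.9025) = 107.2125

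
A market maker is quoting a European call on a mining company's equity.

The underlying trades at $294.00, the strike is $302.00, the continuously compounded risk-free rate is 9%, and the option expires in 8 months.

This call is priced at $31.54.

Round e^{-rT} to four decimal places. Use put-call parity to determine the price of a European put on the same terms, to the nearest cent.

$21.96

exp(−rT) = exp(−0.09·0.6667) = 0.9418
Put-call parity: C − P = S − K·e^(−rT) = 294 − 302·0.9418 = 294 − 284.4236 = 9.5764
P = C − (C − P) = 31.54 − (9.5764) = 21.9636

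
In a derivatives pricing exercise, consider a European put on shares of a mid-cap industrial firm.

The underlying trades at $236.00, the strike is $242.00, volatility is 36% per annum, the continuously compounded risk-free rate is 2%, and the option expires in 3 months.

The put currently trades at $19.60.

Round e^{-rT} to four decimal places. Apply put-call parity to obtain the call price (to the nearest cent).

$14.81

exp(−rT) = exp(−0.02·0.25) = 0.9950
Put-call parity: C − P = S − K·e^(−rT) = 236 − 242·0.9950 = 236 − 240.7900 = -4.7900
C = P + (C − P) = 19.60 + (-4.7900) = 14.8100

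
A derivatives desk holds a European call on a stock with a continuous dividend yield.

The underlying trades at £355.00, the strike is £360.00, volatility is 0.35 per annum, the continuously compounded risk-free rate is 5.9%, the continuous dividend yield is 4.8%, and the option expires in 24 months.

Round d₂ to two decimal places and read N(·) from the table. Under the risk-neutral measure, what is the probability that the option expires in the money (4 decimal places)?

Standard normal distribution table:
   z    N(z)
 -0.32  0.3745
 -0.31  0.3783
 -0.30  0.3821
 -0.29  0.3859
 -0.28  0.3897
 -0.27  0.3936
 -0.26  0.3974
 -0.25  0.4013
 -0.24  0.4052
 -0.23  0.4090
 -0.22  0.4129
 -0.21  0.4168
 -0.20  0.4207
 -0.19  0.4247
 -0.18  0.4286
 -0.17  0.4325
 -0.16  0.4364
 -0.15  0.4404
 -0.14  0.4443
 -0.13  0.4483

0.4090

σ√T = 0.35·√2 = 0.4950
ln(S/K) + (r − q + σ²/2)T = ln(355/360) + (0.059 − 0.048 + 0.35²/2)·2 = -0.0140 + 0.1445 = 0.1305
d₁ = 0.1305 / 0.4950 = 0.2637 → 0.26
d₂ = d₁ − σ√T = 0.2637 − 0.4950 = -0.2313 → -0.23
Pr(exercise) under Q = N(d₂) = 0.4090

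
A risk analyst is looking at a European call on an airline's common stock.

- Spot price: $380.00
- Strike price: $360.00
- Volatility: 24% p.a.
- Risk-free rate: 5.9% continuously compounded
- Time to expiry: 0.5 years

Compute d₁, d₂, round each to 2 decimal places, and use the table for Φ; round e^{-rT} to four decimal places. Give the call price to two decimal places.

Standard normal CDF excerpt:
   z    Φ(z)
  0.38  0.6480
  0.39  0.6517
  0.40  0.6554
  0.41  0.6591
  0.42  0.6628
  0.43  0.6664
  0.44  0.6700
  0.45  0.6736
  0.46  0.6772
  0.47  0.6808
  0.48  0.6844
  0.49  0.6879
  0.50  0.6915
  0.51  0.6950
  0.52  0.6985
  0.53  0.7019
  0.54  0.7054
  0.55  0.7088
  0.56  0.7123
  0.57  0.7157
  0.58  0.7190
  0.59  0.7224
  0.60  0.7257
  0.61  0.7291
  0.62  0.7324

σ√T = 0.24 × 0.7071 = 0.1697
ln(S/K) + (r + σ²/2)T = ln(380/360) + (0.059 + 0.24²/2)·0.5 = 0.0541 + 0.0439 = 0.0980
d₁ = 0.0980 / 0.1697 = 0.5773 ≈ 0.58
d₂ = d₁ − σ√T = 0.5773 − 0.1697 = 0.4076 ≈ 0.41
exp(−rT) = exp(−0.059·0.5) = 0.9709
N(d₁) = N(0.58) = 0.7190;  N(d₂) = N(0.41) = 0.6591
C = 380·0.7190 − 360·0.9709·0.6591 = 273.2200 − 230.3713 = 42.8487

$42.85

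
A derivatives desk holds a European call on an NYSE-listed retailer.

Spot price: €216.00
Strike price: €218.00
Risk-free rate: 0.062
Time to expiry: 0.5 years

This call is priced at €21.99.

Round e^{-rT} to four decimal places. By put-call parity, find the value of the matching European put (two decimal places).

€17.34

exp(−rT) = exp(−0.062·0.5) = 0.9695
Put-call parity: C − P = S − K·e^(−rT) = 216 − 218·0.9695 = 216 − 211.3510 = 4.6490
P = C − (C − P) = 21.99 − (4.6490) = 17.3410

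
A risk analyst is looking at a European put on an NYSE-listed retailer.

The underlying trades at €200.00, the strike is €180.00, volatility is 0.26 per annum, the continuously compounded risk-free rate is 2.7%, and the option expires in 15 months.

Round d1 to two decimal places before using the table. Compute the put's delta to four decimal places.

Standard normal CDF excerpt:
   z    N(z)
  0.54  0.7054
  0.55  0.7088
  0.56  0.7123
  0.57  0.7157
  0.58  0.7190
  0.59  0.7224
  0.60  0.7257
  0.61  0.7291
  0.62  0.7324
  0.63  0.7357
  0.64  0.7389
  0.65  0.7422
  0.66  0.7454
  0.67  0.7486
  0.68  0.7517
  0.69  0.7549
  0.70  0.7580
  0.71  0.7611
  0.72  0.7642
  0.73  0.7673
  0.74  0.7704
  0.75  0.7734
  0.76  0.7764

T = 1.25;  σ√T = 0.2907
d₁ = [ln(200/180) + (0.027 + 0.26²/2)·1.25] / 0.2907 = [0.1054 + 0.0760] / 0.2907 = 0.6239 which rounds to 0.62
N(d₁) = N(0.62) = 0.7324
Δ_put = N(d₁) − 1 = 0.7324 − 1 = -0.2676

-0.2676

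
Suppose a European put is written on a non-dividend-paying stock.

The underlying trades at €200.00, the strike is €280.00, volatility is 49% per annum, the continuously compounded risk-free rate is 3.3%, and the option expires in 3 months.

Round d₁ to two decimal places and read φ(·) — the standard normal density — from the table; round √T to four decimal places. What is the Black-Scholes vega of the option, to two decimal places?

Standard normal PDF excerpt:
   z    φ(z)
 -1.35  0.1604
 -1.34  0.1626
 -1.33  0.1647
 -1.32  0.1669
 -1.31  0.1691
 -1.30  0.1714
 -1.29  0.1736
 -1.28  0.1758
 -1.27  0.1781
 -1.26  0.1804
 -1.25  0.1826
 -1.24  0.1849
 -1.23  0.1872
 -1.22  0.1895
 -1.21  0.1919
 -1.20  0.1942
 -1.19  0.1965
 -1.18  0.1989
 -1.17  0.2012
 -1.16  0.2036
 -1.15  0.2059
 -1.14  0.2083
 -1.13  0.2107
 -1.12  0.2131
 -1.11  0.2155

T = 0.25;  σ√T = 0.2450
d₁ = [ln(200/280) + (0.033 + 0.49²/2)·0.25] / 0.2450 = [-0.3365 + 0.0383] / 0.2450 = -1.2172 → -1.22
√T = √0.25 = 0.5000
φ(d₁) = φ(-1.22) = 0.1895
vega = S·φ(d₁)·√T = 200·0.1895·0.5000 = 18.9500

18.95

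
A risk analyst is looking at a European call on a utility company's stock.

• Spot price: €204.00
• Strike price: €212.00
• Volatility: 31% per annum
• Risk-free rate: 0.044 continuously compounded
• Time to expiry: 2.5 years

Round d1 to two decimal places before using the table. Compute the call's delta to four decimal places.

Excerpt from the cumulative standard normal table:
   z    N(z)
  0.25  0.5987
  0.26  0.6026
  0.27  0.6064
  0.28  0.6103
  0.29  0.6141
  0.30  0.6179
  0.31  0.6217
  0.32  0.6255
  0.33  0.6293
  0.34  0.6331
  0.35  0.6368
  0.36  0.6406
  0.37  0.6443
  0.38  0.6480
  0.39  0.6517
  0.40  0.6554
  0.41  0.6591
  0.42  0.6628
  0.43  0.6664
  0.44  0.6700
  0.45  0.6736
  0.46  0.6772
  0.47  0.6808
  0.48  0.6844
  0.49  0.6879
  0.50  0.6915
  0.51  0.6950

0.6517

σ√T = 0.31·√2.5 = 0.4902
ln(S/K) + (r + σ²/2)T = ln(204/212) + (0.044 + 0.31²/2)·2.5 = -0.0385 + 0.2301 = 0.1917
d₁ = 0.1917 / 0.4902 = 0.3910 ≈ 0.39
N(d₁) = N(0.39) = 0.6517
Δ_call = N(d₁) = 0.6517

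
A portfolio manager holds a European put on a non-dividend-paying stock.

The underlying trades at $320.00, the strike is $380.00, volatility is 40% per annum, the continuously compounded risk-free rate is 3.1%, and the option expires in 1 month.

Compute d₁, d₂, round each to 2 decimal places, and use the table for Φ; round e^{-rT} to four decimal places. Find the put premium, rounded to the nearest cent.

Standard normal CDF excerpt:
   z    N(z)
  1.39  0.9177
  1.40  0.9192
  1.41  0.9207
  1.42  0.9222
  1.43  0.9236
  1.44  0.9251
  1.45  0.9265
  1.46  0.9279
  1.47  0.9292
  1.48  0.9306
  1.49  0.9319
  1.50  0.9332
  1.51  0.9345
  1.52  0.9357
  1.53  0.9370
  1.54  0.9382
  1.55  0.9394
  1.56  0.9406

T = 0.08333;  σ√T = 0.1155
d₁ = [ln(320/380) + (0.031 + ½·0.4²)·0.08333] / (σ√T) = (-0.1719 + 0.0093) / 0.1155 = -1.4082 ≈ -1.41
d₂ = -1.4082 − 0.1155 = -1.5236 ≈ -1.52
e^(−rT) = e^(−0.031·0.08333) = 0.9974
N(−d₂) = N(1.52) = 0.9357;  N(−d₁) = N(1.41) = 0.9207
P = 380·0.9974·0.9357 − 320·0.9207 = 354.6415 − 294.6240 = 60.0175

$60.02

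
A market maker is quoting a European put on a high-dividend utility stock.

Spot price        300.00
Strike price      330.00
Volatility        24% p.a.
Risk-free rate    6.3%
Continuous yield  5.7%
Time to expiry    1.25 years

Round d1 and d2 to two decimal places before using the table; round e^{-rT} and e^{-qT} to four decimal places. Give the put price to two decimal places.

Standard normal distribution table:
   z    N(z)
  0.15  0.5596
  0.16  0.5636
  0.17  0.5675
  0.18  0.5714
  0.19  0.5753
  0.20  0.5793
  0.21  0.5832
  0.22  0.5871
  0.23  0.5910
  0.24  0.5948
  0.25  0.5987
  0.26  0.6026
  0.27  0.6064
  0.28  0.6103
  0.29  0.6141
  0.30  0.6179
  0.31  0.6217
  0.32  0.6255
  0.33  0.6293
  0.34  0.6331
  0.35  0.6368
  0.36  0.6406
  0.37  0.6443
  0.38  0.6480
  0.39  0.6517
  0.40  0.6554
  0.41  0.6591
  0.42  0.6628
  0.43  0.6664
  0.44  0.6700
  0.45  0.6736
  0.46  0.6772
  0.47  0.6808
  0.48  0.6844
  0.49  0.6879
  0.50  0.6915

T = 1.25;  σ√T = 0.2683
d₁ = [ln(300/330) + (0.063 − 0.057 + 0.24²/2)·1.25] / 0.2683 = [-0.0953 + 0.0435] / 0.2683 = -0.1931 ⇒ -0.19
d₂ = d₁ − σ√T = -0.1931 − 0.2683 = -0.4614 ⇒ -0.46
exp(−qT) = exp(−0.057·1.25) = 0.9312;  exp(−rT) = exp(−0.063·1.25) = 0.9243
P = 330·0.9243·N(0.46) − 300·0.9312·N(0.19) = 330·0.9243·0.6772 − 300·0.9312·0.5753 = 206.5589 − 160.7158 = 45.8431

45.84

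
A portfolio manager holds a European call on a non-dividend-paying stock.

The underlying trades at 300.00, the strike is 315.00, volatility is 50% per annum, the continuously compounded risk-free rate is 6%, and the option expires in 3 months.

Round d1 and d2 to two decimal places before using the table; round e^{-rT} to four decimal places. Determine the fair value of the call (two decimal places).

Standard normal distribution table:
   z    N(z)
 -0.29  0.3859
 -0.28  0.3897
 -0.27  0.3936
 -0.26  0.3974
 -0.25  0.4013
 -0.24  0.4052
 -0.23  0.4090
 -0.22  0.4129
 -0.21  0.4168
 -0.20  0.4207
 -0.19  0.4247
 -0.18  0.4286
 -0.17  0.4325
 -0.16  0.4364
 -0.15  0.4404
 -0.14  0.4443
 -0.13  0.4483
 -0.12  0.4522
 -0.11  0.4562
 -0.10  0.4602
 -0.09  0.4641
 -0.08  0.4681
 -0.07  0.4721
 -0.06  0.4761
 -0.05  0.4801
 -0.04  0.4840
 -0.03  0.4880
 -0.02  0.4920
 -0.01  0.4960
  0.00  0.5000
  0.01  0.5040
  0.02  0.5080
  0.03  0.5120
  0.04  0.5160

25.48

σ√T = 0.5·√0.25 = 0.2500
d₁ = [ln(300/315) + (0.06 + 0.5²/2)·0.25] / 0.2500 = [-0.0488 + 0.0462] / 0.2500 = -0.0102 ≈ -0.01
d₂ = d₁ − σ√T = -0.0102 − 0.2500 = -0.2602 ≈ -0.26
exp(−rT) = exp(−0.06·0.25) = 0.9851
N(d₁) = N(-0.01) = 0.4960;  N(d₂) = N(-0.26) = 0.3974
C = 300·0.4960 − 315·0.9851·0.3974 = 148.8000 − 123.3158 = 25.4842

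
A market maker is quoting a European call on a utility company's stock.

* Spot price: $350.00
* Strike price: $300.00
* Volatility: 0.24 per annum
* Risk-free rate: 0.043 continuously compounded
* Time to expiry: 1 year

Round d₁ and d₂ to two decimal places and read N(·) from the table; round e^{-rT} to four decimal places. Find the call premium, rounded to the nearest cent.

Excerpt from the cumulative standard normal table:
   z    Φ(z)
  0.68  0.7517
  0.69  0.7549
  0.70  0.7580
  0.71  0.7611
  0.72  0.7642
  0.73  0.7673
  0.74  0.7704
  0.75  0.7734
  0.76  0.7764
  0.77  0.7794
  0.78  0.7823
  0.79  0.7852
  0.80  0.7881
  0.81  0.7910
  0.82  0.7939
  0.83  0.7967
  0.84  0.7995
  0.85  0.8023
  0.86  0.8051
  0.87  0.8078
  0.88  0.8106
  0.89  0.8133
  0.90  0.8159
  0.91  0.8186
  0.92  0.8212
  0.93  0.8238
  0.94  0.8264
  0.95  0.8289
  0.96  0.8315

$71.41

σ√T = 0.24 × 1.0000 = 0.2400
d₁ = [ln(350/300) + (0.043 + 0.24²/2)·1] / 0.2400 = [0.1542 + 0.0718] / 0.2400 = 0.9415 ≈ 0.94
d₂ = d₁ − σ√T = 0.9415 − 0.2400 = 0.7015 ≈ 0.70
e^(−rT) = e^(−0.043·1) = 0.9579
N(d₁) = N(0.94) = 0.8264;  N(d₂) = N(0.70) = 0.7580
C = 350·0.8264 − 300·0.9579·0.7580 = 289.2400 − 217.8265 = 71.4135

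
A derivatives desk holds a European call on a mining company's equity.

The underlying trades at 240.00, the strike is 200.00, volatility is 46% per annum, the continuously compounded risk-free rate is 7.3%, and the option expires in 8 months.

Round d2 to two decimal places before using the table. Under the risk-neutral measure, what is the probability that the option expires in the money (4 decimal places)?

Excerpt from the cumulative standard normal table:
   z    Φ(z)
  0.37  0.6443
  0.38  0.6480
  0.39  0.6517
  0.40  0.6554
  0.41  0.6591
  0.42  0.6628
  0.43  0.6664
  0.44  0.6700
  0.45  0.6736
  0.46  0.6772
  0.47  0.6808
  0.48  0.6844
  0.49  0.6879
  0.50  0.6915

0.6664

σ√T = 0.46·√0.6667 = 0.3756
d₁ = [ln(240/200) + (0.073 + 0.46²/2)·0.6667] / 0.3756 = [0.1823 + 0.1192] / 0.3756 = 0.8028 → 0.80
d₂ = d₁ − σ√T = 0.8028 − 0.3756 = 0.4272 → 0.43
Pr(exercise) under Q = N(d₂) = 0.6664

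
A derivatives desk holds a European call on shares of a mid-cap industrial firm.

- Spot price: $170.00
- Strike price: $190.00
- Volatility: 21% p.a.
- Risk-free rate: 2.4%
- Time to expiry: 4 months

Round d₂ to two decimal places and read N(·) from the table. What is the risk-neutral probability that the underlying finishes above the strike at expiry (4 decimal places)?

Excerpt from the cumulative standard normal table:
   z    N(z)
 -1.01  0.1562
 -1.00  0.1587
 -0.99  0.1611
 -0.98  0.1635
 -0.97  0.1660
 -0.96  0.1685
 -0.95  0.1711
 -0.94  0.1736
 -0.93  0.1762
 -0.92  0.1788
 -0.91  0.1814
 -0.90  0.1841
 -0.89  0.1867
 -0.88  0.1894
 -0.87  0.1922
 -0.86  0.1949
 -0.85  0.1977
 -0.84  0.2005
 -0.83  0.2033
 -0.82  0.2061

0.1814

σ√T = 0.21 × 0.5774 = 0.1212
d₁ = [ln(170/190) + (0.024 + ½·0.21²)·0.3333] / (σ√T) = (-0.1112 + 0.0153) / 0.1212 = -0.7908 ⇒ -0.79
d₂ = -0.7908 − 0.1212 = -0.9120 ⇒ -0.91
Pr(exercise) under Q = N(d₂) = 0.1814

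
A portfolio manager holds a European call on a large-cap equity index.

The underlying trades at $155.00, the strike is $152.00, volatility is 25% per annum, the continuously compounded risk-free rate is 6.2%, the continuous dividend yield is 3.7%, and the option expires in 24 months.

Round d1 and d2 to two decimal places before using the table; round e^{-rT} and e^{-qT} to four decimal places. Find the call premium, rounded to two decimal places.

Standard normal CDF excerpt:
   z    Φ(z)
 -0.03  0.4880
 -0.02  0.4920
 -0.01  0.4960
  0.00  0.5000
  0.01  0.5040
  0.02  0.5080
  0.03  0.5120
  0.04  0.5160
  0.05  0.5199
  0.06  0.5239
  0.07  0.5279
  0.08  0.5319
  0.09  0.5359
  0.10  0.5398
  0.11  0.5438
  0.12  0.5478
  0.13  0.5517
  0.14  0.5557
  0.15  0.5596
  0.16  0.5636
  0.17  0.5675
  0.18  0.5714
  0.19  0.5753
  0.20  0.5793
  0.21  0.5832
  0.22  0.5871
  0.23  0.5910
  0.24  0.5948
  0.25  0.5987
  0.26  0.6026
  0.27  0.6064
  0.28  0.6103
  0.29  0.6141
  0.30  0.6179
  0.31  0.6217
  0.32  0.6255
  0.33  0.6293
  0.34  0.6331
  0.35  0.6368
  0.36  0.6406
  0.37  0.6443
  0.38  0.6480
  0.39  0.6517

$24.53

σ√T = 0.25 × 1.4142 = 0.3536
d₁ = [ln(155/152) + (0.062 − 0.037 + ½·0.25²)·2] / (σ√T) = (0.0195 + 0.1125) / 0.3536 = 0.3735 ≈ 0.37
d₂ = 0.3735 − 0.3536 = 0.0199 ≈ 0.02
e^(−qT) = e^(−0.037·2) = 0.9287;  e^(−rT) = e^(−0.062·2) = 0.8834
C = 155·0.9287·N(0.37) − 152·0.8834·N(0.02) = 155·0.9287·0.6443 − 152·0.8834·0.5080 = 92.7460 − 68.2126 = 24.5334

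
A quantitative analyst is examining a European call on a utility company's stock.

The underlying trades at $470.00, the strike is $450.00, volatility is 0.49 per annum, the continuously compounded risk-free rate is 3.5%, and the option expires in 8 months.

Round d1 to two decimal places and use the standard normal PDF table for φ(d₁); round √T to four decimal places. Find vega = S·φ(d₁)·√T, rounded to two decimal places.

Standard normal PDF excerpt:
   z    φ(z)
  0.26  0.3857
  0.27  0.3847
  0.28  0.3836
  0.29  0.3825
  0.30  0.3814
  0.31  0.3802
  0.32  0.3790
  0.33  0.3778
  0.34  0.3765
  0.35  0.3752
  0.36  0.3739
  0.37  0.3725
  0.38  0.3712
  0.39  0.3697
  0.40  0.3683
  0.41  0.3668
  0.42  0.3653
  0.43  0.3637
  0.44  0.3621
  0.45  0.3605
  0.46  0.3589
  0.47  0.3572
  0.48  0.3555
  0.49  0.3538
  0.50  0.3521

142.95

σ√T = 0.49·√0.6667 = 0.4001
d₁ = [ln(470/450) + (0.035 + ½·0.49²)·0.6667] / (σ√T) = (0.0435 + 0.1034) / 0.4001 = 0.3671 → 0.37
√T = √0.6667 = 0.8165
φ(d₁) = φ(0.37) = 0.3725
vega = S·φ(d₁)·√T = 470·0.3725·0.8165 = 142.9487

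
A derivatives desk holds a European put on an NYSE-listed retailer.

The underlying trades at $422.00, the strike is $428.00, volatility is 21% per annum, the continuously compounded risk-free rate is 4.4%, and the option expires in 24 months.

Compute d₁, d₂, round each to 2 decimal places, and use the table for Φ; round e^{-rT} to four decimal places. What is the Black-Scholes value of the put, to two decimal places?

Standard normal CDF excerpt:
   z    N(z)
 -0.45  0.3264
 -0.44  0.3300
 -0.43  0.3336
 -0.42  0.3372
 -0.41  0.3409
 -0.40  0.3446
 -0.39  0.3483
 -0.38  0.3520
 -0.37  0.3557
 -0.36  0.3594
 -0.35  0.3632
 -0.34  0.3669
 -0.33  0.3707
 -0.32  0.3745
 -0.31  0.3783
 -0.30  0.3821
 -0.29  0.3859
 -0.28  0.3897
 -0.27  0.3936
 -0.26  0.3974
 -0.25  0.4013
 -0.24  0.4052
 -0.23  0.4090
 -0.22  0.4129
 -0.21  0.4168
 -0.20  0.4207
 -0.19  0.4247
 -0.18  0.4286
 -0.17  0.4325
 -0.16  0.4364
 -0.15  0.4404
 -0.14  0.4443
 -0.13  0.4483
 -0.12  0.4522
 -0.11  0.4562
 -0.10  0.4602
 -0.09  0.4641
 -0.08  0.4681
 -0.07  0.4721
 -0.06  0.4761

$34.96

σ√T = 0.21·√2 = 0.2970
d₁ = [ln(422/428) + (0.044 + 0.21²/2)·2] / 0.2970 = [-0.0141 + 0.1321] / 0.2970 = 0.3973 which rounds to 0.40
d₂ = d₁ − σ√T = 0.3973 − 0.2970 = 0.1003 which rounds to 0.10
e^(−rT) = e^(−0.044·2) = 0.9158
N(−d₂) = N(-0.10) = 0.4602;  N(−d₁) = N(-0.40) = 0.3446
P = 428·0.9158·0.4602 − 422·0.3446 = 180.3811 − 145.4212 = 34.9599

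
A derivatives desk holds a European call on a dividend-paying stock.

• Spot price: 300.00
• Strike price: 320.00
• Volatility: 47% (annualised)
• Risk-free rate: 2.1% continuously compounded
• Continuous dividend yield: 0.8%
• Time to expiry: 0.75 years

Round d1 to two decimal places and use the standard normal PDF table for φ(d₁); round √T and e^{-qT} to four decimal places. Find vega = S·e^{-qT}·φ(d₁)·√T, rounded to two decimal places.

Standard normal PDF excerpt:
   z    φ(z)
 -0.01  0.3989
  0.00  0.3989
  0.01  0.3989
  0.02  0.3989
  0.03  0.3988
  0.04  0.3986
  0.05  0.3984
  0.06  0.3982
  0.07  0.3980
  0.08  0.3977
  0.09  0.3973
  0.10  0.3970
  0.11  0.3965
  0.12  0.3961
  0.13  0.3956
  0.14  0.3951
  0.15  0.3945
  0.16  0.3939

σ√T = 0.47·√0.75 = 0.4070
d₁ = [ln(300/320) + (0.021 − 0.008 + ½·0.47²)·0.75] / (σ√T) = (-0.0645 + 0.0926) / 0.4070 = 0.0689 → 0.07
√T = √0.75 = 0.8660
φ(d₁) = φ(0.07) = 0.3980
exp(−qT) = exp(−0.008·0.75) = 0.9940
vega = S·exp(−qT)·φ(d₁)·√T = 300·0.9940·0.3980·0.8660 = 102.7800
(Vega is the same for a European call and put with the same parameters.)

102.78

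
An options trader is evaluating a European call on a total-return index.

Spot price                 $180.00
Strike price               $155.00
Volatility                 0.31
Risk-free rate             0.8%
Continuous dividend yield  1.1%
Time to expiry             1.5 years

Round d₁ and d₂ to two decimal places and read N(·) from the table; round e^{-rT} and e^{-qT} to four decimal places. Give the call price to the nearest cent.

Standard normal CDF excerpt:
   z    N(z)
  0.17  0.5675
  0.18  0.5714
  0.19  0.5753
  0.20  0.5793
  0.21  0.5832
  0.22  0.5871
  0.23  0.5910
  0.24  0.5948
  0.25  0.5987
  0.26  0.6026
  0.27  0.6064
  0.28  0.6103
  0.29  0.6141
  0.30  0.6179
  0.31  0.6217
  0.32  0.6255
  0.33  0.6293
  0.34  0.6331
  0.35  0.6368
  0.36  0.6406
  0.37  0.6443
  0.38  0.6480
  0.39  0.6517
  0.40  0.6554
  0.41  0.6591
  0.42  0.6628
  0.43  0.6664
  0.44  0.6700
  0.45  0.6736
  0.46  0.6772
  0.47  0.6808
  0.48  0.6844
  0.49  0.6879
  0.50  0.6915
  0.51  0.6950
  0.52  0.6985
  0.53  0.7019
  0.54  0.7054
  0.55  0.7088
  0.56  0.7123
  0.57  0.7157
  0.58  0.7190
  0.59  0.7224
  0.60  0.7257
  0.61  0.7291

σ√T = 0.31 × 1.2247 = 0.3797
d₁ = [ln(180/155) + (0.008 − 0.011 + 0.31²/2)·1.5] / 0.3797 = [0.1495 + 0.0676] / 0.3797 = 0.5718 which rounds to 0.57
d₂ = d₁ − σ√T = 0.5718 − 0.3797 = 0.1922 which rounds to 0.19
e^(−qT) = e^(−0.011·1.5) = 0.9836;  e^(−rT) = e^(−0.008·1.5) = 0.9881
N(d₁) = N(0.57) = 0.7157;  N(d₂) = N(0.19) = 0.5753
C = 180·0.9836·0.7157 − 155·0.9881·0.5753 = 126.7133 − 88.1104 = 38.6029

$38.60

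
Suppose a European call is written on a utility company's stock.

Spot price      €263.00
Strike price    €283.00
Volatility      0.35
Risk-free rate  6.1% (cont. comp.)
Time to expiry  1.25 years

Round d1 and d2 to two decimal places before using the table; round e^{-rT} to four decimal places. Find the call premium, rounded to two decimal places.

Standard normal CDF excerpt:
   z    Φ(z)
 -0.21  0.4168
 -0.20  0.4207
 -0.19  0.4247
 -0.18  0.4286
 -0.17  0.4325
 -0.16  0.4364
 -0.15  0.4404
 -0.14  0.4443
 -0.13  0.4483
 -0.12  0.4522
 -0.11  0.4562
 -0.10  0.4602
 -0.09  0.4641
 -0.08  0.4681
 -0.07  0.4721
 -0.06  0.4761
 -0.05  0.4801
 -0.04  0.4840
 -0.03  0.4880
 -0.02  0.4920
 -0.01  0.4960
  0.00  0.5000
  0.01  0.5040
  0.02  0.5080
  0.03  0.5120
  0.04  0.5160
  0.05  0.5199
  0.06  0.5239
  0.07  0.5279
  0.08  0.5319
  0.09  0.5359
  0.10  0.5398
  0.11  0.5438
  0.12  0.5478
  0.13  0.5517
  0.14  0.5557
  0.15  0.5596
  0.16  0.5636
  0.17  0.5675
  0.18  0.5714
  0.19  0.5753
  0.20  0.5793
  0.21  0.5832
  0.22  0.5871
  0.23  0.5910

€40.99

σ√T = 0.35 × 1.1180 = 0.3913
d₁ = [ln(263/283) + (0.061 + ½·0.35²)·1.25] / (σ√T) = (-0.0733 + 0.1528) / 0.3913 = 0.2032 → 0.20
d₂ = 0.2032 − 0.3913 = -0.1881 → -0.19
exp(−rT) = exp(−0.061·1.25) = 0.9266
N(d₁) = N(0.20) = 0.5793;  N(d₂) = N(-0.19) = 0.4247
C = 263·0.5793 − 283·0.9266·0.4247 = 152.3559 − 111.3681 = 40.9878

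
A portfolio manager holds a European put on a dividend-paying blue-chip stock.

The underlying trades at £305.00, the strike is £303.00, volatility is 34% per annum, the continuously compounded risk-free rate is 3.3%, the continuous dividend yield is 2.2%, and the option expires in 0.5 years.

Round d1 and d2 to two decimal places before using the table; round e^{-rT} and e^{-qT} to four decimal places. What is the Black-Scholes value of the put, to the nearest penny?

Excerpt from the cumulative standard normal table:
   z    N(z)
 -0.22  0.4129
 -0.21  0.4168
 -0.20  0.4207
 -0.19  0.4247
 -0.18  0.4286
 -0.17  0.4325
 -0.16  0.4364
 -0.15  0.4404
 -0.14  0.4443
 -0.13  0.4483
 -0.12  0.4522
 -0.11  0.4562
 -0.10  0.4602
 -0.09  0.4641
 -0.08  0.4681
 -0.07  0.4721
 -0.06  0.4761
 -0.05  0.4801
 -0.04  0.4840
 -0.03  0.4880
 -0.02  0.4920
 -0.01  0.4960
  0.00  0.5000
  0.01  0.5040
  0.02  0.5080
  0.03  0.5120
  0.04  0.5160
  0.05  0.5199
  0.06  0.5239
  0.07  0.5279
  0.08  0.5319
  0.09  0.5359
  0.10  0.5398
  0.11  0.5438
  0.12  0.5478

T = 0.5;  σ√T = 0.2404
d₁ = [ln(305/303) + (0.033 − 0.022 + 0.34²/2)·0.5] / 0.2404 = [0.0066 + 0.0344] / 0.2404 = 0.1705 → 0.17
d₂ = d₁ − σ√T = 0.1705 − 0.2404 = -0.0700 → -0.07
e^(−qT) = e^(−0.022·0.5) = 0.9891;  e^(−rT) = e^(−0.033·0.5) = 0.9836
N(−d₂) = N(0.07) = 0.5279;  N(−d₁) = N(-0.17) = 0.4325
P = 303·0.9836·0.5279 − 305·0.9891·0.4325 = 157.3305 − 130.4747 = 26.8558

£26.86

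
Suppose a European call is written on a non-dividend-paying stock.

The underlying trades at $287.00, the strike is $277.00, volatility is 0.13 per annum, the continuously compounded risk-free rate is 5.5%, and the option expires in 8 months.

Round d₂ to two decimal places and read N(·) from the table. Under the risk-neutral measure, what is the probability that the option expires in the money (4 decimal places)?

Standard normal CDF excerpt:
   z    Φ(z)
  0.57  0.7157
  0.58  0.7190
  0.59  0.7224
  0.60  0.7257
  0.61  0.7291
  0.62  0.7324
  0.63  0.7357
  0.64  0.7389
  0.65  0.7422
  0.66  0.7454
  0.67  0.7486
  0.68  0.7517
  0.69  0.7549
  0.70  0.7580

σ√T = 0.13 × 0.8165 = 0.1061
d₁ = [ln(287/277) + (0.055 + 0.13²/2)·0.6667] / 0.1061 = [0.0355 + 0.0423] / 0.1061 = 0.7326 ⇒ 0.73
d₂ = d₁ − σ√T = 0.7326 − 0.1061 = 0.6265 ⇒ 0.63
Pr(exercise) under Q = N(d₂) = 0.7357

0.7357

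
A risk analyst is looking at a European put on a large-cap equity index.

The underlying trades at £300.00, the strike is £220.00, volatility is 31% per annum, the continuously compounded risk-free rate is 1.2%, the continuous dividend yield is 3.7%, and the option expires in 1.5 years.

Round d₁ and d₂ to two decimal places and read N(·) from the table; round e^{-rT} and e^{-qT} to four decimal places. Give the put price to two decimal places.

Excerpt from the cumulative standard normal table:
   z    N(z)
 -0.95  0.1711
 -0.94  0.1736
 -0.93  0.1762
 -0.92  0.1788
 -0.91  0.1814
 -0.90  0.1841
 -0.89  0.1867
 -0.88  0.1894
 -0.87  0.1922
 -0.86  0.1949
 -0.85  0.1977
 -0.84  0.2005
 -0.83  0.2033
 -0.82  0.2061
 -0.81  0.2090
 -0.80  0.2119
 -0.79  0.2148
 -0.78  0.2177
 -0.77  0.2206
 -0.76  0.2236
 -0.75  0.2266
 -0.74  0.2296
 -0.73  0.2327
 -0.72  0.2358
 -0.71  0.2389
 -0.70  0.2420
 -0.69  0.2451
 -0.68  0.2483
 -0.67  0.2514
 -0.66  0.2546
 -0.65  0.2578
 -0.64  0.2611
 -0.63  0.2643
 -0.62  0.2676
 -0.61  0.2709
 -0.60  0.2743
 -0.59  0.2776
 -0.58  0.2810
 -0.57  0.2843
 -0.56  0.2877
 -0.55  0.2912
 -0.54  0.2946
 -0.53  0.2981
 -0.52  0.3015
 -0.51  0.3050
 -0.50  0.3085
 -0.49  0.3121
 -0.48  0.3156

T = 1.5;  σ√T = 0.3797
d₁ = [ln(300/220) + (0.012 − 0.037 + 0.31²/2)·1.5] / 0.3797 = [0.3102 + 0.0346] / 0.3797 = 0.9080 ≈ 0.91
d₂ = d₁ − σ√T = 0.9080 − 0.3797 = 0.5283 ≈ 0.53
e^(−qT) = e^(−0.037·1.5) = 0.9460;  e^(−rT) = e^(−0.012·1.5) = 0.9822
P = 220·0.9822·N(-0.53) − 300·0.9460·N(-0.91) = 220·0.9822·0.2981 − 300·0.9460·0.1814 = 64.4146 − 51.4813 = 12.9333

£12.93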